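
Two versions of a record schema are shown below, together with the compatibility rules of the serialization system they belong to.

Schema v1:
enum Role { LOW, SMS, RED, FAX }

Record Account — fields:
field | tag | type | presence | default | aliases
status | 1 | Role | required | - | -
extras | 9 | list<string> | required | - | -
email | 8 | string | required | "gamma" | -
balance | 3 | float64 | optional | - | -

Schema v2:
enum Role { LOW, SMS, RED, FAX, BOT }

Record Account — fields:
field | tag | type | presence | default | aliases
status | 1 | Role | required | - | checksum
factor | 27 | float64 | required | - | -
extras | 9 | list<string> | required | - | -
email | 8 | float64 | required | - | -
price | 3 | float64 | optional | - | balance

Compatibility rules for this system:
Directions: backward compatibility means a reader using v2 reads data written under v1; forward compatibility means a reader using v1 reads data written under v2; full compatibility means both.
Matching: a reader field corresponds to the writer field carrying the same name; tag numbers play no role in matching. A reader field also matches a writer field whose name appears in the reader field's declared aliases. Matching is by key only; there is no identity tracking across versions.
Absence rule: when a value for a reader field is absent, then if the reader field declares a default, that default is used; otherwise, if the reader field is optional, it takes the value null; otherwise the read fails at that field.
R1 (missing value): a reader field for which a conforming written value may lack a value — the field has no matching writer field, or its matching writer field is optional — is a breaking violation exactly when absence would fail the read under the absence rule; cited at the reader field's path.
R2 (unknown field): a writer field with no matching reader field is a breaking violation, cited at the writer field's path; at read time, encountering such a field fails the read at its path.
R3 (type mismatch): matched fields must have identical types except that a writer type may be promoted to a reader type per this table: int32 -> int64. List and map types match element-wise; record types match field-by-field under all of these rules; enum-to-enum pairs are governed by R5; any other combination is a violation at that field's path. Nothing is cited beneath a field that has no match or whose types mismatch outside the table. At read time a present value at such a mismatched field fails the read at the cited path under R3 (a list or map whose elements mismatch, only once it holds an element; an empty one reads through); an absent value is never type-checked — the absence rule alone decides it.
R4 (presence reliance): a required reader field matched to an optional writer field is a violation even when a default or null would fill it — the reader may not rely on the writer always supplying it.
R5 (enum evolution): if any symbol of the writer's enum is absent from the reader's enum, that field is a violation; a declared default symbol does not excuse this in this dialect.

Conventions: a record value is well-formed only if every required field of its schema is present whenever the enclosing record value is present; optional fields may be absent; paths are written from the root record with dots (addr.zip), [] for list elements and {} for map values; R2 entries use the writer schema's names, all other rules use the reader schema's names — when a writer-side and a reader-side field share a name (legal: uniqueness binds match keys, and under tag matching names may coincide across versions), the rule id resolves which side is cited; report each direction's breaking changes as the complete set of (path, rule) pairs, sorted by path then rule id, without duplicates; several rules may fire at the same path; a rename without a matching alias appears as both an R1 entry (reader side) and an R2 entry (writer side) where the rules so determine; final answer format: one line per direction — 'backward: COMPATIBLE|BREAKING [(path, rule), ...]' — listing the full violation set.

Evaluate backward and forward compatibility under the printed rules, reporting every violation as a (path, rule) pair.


each type pair in Account: writer, then reader
backward analysis of Account with v2 as reader and v1 as writer:
  Role -> Role, writer required: status aligns to status
  factor: no writer-side match
  list<string> -> list<string>, writer required: extras aligns to extras
  string -> float64, writer required: email aligns to email
  float64 -> float64, writer optional: price aligns to balance
  R3 fires at email
  R1 fires at factor
  => backward verdict for Account: BREAKING, 2 violation(s)
forward analysis of Account with v1 as reader and v2 as writer:
  Role -> Role, writer required: status aligns to status
  list<string> -> list<string>, writer required: extras aligns to extras
  float64 -> string, writer required: email aligns to email
  balance: no writer-side match
  writer field factor has no reader counterpart
  writer field price has no reader counterpart
  R3 fires at email
  R2 fires at factor
  R2 fires at price
  R5 fires at status
  => forward verdict for Account: BREAKING, 4 violation(s)

backward: BREAKING [(email, R3), (factor, R1)]; forward: BREAKING [(email, R3), (factor, R2), (price, R2), (status, R5)]


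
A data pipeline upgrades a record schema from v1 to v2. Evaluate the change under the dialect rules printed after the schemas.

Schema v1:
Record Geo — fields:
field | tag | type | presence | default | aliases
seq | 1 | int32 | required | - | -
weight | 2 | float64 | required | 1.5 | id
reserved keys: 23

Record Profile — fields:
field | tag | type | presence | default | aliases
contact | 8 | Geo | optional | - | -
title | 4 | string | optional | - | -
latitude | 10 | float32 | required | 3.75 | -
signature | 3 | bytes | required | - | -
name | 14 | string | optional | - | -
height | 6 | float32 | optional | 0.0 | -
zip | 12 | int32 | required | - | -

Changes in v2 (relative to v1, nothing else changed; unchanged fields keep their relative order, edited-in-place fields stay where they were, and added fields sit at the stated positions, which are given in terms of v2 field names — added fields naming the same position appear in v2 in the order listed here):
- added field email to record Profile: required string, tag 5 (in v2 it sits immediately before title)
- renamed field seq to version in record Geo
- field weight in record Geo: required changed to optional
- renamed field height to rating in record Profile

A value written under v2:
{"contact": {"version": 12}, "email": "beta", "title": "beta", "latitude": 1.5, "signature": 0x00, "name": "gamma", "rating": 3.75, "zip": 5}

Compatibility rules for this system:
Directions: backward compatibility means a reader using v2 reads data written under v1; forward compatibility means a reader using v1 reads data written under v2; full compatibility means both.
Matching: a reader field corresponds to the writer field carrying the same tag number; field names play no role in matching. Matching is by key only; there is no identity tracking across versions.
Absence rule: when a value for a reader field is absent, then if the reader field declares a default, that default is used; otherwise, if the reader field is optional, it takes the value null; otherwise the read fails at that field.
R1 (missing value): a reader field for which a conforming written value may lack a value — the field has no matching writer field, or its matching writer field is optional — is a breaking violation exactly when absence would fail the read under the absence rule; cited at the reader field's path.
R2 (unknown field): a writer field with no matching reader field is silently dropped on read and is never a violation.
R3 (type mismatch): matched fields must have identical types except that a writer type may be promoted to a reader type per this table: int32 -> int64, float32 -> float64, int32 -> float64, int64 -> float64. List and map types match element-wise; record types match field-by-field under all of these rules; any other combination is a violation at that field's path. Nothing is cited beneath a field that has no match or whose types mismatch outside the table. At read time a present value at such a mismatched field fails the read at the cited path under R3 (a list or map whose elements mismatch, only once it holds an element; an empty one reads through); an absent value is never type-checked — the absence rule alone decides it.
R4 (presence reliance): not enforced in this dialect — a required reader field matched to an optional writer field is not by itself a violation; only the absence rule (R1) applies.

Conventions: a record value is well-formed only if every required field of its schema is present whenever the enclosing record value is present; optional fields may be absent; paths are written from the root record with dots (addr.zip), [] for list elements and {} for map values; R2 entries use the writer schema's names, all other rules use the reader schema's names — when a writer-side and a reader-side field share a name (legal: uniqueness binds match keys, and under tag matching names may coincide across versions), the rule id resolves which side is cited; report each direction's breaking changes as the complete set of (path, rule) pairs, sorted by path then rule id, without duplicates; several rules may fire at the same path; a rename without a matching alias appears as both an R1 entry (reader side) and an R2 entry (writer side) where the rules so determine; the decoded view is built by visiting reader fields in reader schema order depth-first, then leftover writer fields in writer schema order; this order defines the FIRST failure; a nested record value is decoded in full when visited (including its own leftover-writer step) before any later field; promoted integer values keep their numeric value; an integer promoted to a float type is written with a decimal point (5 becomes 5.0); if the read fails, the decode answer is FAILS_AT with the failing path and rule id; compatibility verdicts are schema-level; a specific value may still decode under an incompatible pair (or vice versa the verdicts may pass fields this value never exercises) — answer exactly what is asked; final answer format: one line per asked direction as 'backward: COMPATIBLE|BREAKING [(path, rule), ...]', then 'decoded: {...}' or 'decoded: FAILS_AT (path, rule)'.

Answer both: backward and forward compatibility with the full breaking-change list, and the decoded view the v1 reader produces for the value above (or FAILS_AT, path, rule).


in Profile below, arrows point writer -> reader
backward for Profile (reader v2, writer v1):
  contact: Geo -> Geo, writer optional; from contact
  email: no writer match
  title: string -> string, writer optional; from title
  latitude: float32 -> float32, writer required; from latitude
  signature: bytes -> bytes, writer required; from signature
  name: string -> string, writer optional; from name
  rating: float32 -> float32, writer optional; from height
  zip: int32 -> int32, writer required; from zip
  contact.version: int32 -> int32, writer required; from contact.seq
  contact.weight: float64 -> float64, writer required; from contact.weight
  R1 fires at email
  => backward: BREAKING (1)
forward for Profile (reader v1, writer v2):
  contact: Geo -> Geo, writer optional; from contact
  title: string -> string, writer optional; from title
  latitude: float32 -> float32, writer required; from latitude
  signature: bytes -> bytes, writer required; from signature
  name: string -> string, writer optional; from name
  height: float32 -> float32, writer optional; from rating
  zip: int32 -> int32, writer required; from zip
  writer field email has no reader counterpart
  contact.seq: int32 -> int32, writer required; from contact.version
  contact.weight: float64 -> float64, writer optional; from contact.weight
  => forward: COMPATIBLE
decode (reader v1):
  contact.seq := 12 (from writer version)
  contact.weight := 1.5 (absent -> default)
  title := "beta"
  latitude := 1.5
  signature := 0x00
  name := "gamma"
  height := 3.75 (from writer rating)
  zip := 5
  writer email: unknown -> dropped
  => decoded: {"contact": {"seq": 12, "weight": 1.5}, "title": "beta", "latitude": 1.5, "signature": 0x00, "name": "gamma", "height": 3.75, "zip": 5}

backward: BREAKING [(email, R1)]; forward: COMPATIBLE []; decoded: {"contact": {"seq": 12, "weight": 1.5}, "title": "beta", "latitude": 1.5, "signature": 0x00, "name": "gamma", "height": 3.75, "zip": 5}


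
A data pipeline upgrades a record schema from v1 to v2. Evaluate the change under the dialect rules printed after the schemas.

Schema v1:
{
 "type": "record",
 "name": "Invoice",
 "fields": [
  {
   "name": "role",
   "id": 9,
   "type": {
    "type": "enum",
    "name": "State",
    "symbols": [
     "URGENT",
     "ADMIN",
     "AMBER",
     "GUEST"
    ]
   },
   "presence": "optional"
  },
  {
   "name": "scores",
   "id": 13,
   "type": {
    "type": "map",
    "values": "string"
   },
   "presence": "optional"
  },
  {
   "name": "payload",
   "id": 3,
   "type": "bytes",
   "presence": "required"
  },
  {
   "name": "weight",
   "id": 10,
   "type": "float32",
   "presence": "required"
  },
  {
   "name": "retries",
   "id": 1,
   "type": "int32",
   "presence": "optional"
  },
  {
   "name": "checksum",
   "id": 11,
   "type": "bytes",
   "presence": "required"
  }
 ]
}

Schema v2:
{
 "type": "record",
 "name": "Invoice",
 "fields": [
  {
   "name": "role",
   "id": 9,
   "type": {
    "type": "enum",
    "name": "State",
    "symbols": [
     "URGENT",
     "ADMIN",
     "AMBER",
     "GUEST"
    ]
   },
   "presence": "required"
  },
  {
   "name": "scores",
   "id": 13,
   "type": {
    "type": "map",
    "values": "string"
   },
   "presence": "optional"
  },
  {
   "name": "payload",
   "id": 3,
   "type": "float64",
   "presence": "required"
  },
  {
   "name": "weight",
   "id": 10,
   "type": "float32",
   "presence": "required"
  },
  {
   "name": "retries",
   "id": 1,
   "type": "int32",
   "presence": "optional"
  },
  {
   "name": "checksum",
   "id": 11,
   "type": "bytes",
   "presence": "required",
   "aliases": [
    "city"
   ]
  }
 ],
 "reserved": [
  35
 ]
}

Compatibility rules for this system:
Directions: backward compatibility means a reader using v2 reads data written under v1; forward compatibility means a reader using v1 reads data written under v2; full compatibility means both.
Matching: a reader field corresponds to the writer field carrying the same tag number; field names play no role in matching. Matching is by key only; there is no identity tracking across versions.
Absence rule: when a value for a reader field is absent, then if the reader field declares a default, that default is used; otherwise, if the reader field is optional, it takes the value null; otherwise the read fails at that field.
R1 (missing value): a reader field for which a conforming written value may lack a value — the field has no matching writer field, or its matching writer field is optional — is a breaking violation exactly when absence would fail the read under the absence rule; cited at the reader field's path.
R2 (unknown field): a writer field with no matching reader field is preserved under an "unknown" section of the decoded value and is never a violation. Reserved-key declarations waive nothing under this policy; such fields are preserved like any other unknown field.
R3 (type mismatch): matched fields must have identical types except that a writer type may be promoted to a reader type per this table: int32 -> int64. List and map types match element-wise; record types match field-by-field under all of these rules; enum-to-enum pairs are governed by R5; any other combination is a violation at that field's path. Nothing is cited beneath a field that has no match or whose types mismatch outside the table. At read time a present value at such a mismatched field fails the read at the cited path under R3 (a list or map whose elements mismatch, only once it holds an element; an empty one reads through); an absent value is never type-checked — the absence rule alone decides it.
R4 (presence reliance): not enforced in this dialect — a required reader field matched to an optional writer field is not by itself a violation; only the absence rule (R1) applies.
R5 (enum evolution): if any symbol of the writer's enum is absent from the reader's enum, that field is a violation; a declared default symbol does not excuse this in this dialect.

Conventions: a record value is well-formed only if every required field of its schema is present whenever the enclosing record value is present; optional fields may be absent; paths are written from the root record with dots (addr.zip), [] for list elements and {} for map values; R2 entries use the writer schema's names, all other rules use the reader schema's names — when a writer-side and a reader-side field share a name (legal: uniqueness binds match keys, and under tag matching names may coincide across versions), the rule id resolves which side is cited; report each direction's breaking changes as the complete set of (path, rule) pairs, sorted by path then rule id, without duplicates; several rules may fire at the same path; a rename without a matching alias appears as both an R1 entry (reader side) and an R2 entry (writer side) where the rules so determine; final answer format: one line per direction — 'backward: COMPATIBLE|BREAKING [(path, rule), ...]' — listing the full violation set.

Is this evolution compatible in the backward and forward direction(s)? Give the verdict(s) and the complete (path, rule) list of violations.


arrows below run writer -> reader for Invoice
backward for Invoice (reader v2, writer v1):
  State -> State, writer optional: role aligns to role
  map<string, string> -> map<string, string>, writer optional: scores aligns to scores
  bytes -> float64, writer required: payload aligns to payload
  float32 -> float32, writer required: weight aligns to weight
  int32 -> int32, writer optional: retries aligns to retries
  bytes -> bytes, writer required: checksum aligns to checksum
  violation R3 at payload
  violation R1 at role
  => backward: BREAKING (2)
forward for Invoice (reader v1, writer v2):
  State -> State, writer required: role aligns to role
  map<string, string> -> map<string, string>, writer optional: scores aligns to scores
  float64 -> bytes, writer required: payload aligns to payload
  float32 -> float32, writer required: weight aligns to weight
  int32 -> int32, writer optional: retries aligns to retries
  bytes -> bytes, writer required: checksum aligns to checksum
  violation R3 at payload
  => forward: BREAKING (1)

backward: BREAKING [(payload, R3), (role, R1)]; forward: BREAKING [(payload, R3)]


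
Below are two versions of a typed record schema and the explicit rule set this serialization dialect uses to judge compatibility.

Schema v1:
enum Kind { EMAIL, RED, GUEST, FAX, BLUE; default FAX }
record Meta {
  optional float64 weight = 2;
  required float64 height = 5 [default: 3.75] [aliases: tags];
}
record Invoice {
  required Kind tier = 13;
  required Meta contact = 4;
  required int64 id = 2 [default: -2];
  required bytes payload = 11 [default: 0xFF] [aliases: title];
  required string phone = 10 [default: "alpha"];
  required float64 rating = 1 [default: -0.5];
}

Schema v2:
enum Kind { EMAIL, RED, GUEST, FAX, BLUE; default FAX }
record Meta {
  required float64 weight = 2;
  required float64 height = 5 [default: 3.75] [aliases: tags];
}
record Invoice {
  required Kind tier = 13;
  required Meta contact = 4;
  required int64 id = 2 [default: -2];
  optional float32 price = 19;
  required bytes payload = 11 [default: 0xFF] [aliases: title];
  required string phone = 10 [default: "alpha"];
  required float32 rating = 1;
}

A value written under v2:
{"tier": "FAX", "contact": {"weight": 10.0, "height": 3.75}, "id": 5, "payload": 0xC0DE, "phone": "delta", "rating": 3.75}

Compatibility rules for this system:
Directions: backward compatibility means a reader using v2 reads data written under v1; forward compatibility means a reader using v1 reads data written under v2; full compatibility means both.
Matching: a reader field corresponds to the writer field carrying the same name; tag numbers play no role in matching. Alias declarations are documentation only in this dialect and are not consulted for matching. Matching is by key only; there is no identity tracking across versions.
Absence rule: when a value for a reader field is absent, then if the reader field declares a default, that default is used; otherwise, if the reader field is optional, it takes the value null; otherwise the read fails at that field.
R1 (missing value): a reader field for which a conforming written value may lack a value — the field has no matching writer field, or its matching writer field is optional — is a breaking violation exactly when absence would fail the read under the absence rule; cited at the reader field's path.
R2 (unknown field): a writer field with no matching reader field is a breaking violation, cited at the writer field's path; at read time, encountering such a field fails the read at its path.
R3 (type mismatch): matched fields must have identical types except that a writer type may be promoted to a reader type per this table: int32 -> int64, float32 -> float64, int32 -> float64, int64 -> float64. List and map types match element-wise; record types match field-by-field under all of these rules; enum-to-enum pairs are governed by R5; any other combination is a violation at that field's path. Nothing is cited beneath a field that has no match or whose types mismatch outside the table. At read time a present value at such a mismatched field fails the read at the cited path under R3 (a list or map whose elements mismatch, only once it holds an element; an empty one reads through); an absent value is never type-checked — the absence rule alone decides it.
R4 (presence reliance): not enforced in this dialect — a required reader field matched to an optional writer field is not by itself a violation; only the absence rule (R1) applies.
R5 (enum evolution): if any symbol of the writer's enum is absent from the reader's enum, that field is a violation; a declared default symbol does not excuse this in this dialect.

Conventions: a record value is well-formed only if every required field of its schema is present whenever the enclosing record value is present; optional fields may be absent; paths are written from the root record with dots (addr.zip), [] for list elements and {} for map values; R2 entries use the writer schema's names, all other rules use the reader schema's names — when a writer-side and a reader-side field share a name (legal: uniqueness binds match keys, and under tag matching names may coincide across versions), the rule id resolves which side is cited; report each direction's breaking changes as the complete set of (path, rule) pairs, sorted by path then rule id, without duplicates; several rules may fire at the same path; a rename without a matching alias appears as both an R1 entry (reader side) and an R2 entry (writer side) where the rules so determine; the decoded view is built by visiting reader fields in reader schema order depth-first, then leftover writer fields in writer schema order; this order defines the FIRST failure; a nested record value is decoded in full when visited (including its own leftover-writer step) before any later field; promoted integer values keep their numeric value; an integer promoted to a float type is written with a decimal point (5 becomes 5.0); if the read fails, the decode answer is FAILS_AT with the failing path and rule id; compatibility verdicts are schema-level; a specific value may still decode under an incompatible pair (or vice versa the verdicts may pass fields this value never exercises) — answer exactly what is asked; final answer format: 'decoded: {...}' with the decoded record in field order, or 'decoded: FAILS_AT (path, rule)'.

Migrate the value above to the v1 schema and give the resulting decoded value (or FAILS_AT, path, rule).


the writer's type comes first in each Invoice pair
migrating the Invoice value to v1:
  tier := "FAX"
  contact.weight := 10.0
  contact.height := 3.75
  id := 5
  payload := 0xC0DE
  phone := "delta"
  rating := 3.75 (float32 -> float64)
  => decoded: {"tier": "FAX", "contact": {"weight": 10.0, "height": 3.75}, "id": 5, "payload": 0xC0DE, "phone": "delta", "rating": 3.75}
the other Invoice changes do not affect what is asked:
  added field price to record Invoice: optional float32, tag 19 (in v2 it sits immediately before payload) -> a verdict-level change on Invoice — the shown value reads the same
  field weight in record Meta: optional changed to required -> a verdict-level change on Invoice — the shown value reads the same
  field rating in record Invoice: type float64 changed to float32 (its default is dropped) -> a verdict-level change on Invoice — the shown value reads the same

decoded: {"tier": "FAX", "contact": {"weight": 10.0, "height": 3.75}, "id": 5, "payload": 0xC0DE, "phone": "delta", "rating": 3.75}


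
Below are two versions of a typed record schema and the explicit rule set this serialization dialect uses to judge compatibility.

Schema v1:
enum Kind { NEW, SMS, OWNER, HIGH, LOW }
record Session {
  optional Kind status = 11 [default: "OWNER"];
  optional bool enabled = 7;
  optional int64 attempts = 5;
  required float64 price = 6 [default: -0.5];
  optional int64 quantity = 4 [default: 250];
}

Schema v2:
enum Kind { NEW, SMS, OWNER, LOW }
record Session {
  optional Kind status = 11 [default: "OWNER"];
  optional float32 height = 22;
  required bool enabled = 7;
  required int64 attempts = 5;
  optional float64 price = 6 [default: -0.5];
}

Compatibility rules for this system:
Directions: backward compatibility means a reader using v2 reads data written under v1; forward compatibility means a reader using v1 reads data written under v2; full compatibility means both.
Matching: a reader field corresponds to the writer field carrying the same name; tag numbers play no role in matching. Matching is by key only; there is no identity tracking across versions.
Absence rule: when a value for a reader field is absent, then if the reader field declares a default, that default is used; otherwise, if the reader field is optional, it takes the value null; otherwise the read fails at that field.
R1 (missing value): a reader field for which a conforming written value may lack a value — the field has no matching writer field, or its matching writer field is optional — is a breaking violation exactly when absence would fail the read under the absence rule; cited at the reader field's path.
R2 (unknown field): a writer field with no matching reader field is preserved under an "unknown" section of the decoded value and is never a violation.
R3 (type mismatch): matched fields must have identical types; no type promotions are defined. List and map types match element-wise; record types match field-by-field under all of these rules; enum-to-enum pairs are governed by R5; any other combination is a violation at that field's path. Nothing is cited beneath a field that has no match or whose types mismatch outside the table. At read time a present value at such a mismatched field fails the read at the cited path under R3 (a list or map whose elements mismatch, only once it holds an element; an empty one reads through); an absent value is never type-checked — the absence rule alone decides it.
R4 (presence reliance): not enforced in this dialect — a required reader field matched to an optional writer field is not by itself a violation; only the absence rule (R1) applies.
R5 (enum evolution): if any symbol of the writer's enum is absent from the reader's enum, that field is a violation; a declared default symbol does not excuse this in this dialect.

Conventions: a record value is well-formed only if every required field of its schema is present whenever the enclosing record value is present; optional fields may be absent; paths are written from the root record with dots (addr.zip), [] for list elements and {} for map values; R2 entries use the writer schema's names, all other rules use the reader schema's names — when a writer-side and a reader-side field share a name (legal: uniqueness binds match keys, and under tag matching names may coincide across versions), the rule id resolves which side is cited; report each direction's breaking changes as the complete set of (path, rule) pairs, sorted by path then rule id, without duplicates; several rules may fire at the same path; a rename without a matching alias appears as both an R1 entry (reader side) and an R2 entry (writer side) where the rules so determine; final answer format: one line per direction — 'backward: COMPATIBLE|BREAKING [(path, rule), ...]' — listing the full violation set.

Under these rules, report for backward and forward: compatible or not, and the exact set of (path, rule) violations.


arrows below run writer -> reader for Session
backward for Session (reader v2, writer v1):
  status <- status (Kind -> Kind, writer optional)
  height: no writer-side match
  enabled <- enabled (bool -> bool, writer optional)
  attempts <- attempts (int64 -> int64, writer optional)
  price <- price (float64 -> float64, writer required)
  writer quantity: unknown to reader
  breaking: (attempts, R1)
  breaking: (enabled, R1)
  breaking: (status, R5)
  backward on Session therefore BREAKING (3)
forward for Session (reader v1, writer v2):
  status <- status (Kind -> Kind, writer optional)
  enabled <- enabled (bool -> bool, writer required)
  attempts <- attempts (int64 -> int64, writer required)
  price <- price (float64 -> float64, writer optional)
  quantity: no writer-side match
  writer height: unknown to reader
  => no violations; forward on Session: COMPATIBLE

backward: BREAKING [(attempts, R1), (enabled, R1), (status, R5)]; forward: COMPATIBLE []


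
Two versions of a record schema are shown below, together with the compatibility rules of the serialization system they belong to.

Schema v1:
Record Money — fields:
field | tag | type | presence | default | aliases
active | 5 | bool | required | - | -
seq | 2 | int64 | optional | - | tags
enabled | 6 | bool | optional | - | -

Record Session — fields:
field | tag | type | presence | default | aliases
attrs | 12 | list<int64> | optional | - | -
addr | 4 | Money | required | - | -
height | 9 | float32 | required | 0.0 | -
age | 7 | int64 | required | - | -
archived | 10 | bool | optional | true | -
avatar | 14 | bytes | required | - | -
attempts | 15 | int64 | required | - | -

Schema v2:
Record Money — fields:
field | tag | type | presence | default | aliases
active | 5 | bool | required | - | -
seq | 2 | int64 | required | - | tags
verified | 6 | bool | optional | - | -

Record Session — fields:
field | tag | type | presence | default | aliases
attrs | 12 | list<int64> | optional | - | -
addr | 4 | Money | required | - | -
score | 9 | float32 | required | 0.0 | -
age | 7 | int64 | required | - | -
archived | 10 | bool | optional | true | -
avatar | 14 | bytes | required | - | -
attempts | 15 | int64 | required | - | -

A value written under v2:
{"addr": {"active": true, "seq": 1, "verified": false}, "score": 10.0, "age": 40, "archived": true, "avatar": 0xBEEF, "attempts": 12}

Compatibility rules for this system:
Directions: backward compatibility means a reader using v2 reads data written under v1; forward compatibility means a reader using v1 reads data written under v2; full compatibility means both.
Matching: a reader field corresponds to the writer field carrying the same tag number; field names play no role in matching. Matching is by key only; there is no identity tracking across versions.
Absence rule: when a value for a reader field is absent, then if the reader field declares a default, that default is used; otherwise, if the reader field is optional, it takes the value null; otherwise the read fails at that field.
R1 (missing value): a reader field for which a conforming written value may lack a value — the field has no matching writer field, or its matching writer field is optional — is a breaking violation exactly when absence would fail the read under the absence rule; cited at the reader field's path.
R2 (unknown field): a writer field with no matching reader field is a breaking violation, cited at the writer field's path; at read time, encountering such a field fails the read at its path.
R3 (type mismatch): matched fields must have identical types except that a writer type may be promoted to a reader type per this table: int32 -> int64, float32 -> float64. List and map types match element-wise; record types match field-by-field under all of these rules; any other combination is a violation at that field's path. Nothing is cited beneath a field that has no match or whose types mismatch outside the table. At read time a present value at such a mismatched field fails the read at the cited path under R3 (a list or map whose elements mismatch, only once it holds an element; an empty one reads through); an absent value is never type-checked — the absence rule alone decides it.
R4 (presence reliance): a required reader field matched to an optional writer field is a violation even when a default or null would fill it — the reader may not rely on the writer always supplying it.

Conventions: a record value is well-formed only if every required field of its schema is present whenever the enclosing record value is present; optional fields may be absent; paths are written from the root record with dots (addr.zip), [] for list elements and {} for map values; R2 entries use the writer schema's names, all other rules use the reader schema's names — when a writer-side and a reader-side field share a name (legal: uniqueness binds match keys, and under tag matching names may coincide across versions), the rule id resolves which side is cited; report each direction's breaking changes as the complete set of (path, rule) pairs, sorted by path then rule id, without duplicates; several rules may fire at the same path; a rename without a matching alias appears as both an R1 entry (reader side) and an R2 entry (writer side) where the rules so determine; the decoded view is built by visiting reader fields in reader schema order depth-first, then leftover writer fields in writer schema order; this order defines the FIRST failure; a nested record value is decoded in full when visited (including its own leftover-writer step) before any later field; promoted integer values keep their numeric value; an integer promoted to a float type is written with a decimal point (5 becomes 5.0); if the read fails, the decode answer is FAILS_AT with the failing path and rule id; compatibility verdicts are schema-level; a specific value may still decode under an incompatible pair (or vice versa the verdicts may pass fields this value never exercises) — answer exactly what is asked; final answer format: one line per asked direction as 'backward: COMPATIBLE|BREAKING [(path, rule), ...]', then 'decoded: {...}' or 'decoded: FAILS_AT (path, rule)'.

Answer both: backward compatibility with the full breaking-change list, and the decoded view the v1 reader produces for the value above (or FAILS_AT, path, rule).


backward: BREAKING [(addr.seq, R1), (addr.seq, R4)]; decoded: {"attrs": null, "addr": {"active": true, "seq": 1, "enabled": false}, "height": 10.0, "age": 40, "archived": true, "avatar": 0xBEEF, "attempts": 12}

in Session below, arrows point writer -> reader
backward analysis of Session with v2 as reader and v1 as writer:
  list<int64> -> list<int64>, writer optional: attrs aligns to attrs
  Money -> Money, writer required: addr aligns to addr
  float32 -> float32, writer required: score aligns to height
  int64 -> int64, writer required: age aligns to age
  bool -> bool, writer optional: archived aligns to archived
  bytes -> bytes, writer required: avatar aligns to avatar
  int64 -> int64, writer required: attempts aligns to attempts
  bool -> bool, writer required: addr.active aligns to addr.active
  int64 -> int64, writer optional: addr.seq aligns to addr.seq
  bool -> bool, writer optional: addr.verified aligns to addr.enabled
  breaking: (addr.seq, R1)
  breaking: (addr.seq, R4)
  => backward: BREAKING (2)
migrating the Session value to v1:
  attrs := null (missing; optional => null)
  addr.active := true
  addr.seq := 1
  addr.enabled := false (from writer verified)
  height := 10.0 (from writer score)
  age := 40
  archived := true
  avatar := 0xBEEF
  attempts := 12
  => decoded: {"attrs": null, "addr": {"active": true, "seq": 1, "enabled": false}, "height": 10.0, "age": 40, "archived": true, "avatar": 0xBEEF, "attempts": 12}
the rest of the Session diff is inert for this question:
  renamed field height to score in record Session -> triggers nothing under Session's printed rules — same verdict
  renamed field enabled to verified in record Money -> triggers nothing under Session's printed rules — same verdict


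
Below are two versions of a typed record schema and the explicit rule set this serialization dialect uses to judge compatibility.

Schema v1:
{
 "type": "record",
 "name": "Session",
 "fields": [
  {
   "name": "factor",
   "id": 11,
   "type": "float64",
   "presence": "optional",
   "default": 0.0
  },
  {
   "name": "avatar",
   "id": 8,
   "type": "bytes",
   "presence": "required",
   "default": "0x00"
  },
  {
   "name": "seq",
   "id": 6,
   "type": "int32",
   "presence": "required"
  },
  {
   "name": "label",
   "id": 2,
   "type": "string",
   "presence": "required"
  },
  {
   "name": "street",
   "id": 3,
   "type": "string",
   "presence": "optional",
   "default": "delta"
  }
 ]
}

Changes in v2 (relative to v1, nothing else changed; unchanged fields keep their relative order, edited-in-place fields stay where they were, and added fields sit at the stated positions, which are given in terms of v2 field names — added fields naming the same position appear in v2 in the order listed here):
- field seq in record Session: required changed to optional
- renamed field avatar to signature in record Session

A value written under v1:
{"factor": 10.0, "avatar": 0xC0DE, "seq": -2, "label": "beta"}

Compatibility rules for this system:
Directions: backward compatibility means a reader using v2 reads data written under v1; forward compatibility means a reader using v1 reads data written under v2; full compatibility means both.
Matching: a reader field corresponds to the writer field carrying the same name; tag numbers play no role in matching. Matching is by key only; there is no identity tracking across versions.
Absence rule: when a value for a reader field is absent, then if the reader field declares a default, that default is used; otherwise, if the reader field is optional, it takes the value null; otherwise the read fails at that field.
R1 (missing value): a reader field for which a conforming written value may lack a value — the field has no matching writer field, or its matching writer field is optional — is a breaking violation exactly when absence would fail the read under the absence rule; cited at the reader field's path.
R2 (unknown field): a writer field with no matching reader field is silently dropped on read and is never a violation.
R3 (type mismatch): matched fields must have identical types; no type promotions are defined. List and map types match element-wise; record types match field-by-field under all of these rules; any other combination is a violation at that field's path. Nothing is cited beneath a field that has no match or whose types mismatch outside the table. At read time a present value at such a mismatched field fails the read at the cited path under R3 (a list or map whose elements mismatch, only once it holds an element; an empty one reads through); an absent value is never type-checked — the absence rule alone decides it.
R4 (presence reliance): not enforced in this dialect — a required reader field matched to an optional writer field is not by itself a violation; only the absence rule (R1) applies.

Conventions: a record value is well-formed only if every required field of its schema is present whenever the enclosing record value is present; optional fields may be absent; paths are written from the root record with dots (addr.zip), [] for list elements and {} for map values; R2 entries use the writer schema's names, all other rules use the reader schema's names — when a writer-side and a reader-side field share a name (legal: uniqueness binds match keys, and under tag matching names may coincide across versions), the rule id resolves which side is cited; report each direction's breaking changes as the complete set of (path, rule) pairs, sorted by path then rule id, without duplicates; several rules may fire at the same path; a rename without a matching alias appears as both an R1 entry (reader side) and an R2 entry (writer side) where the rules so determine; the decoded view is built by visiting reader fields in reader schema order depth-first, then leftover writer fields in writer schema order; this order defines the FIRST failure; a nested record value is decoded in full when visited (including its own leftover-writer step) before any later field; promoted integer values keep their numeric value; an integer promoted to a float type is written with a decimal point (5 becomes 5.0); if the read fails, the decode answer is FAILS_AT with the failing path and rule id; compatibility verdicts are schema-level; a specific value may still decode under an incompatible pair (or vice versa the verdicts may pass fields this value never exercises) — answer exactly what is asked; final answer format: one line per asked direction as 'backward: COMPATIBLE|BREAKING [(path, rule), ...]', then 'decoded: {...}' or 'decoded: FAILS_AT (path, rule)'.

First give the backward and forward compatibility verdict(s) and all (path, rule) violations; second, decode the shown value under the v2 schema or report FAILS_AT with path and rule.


each type pair in Session: writer, then reader
backward analysis of Session with v2 as reader and v1 as writer:
  factor: paired with writer factor (float64 -> float64; writer optional)
  signature: no writer-side match
  seq: paired with writer seq (int32 -> int32; writer required)
  label: paired with writer label (string -> string; writer required)
  street: paired with writer street (string -> string; writer optional)
  writer avatar: unknown to reader
  => no violations; backward on Session: COMPATIBLE
forward analysis of Session with v1 as reader and v2 as writer:
  factor: paired with writer factor (float64 -> float64; writer optional)
  avatar: no writer-side match
  seq: paired with writer seq (int32 -> int32; writer optional)
  label: paired with writer label (string -> string; writer required)
  street: paired with writer street (string -> string; writer optional)
  writer signature: unknown to reader
  breaking: (seq, R1)
  forward on Session therefore BREAKING (1)
decode walk for Session under reader schema v2:
  factor := 10.0
  signature := 0x00 (missing; default applied)
  seq := -2
  label := "beta"
  street := "delta" (missing; default applied)
  writer avatar: no reader field; dropped
  => decoded: {"factor": 10.0, "signature": 0x00, "seq": -2, "label": "beta", "street": "delta"}

backward: COMPATIBLE []; forward: BREAKING [(seq, R1)]; decoded: {"factor": 10.0, "signature": 0x00, "seq": -2, "label": "beta", "street": "delta"}
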